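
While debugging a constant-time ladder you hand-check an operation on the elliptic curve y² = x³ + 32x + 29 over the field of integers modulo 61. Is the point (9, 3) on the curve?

y² = 3² ≡ 9; x³ + 32x + 29 = 1046 ≡ 9 (mod 61). 9 = 9.

yes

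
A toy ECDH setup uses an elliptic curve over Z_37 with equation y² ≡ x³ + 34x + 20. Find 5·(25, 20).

Write P = (25, 20).
Repeated addition: build up to 5P.
2P: tangent at (25, 20): λ = (3·25² + 34)/(2·20) ≡ 22/3. 3⁻¹ ≡ 25 (mod 37), so λ ≡ 22·25 ≡ 32.
  x = λ² - 25 - 25 = 1024 - 50 ≡ 12; y = λ·(25 - 12) - 20 ≡ 26. → (12, 26)
3P: (12, 26) + (25, 20). λ = (20 - 26)/(25 - 12) ≡ 31/13 mod 37. 13⁻¹ ≡ 20 (mod 37), so λ ≡ 28.
  x = λ² - 12 - 25 = 784 - 37 ≡ 7; y = λ·(12 - 7) - 26 ≡ 3. → (7, 3)
4P: (7, 3) + (25, 20). λ = (20 - 3)/(25 - 7) ≡ 17/18 mod 37. 18⁻¹ ≡ 35 (mod 37) since 18·35 = 630 ≡ 1, so λ ≡ 3.
  x = λ² - 7 - 25 = 9 - 32 ≡ 14; y = λ·(7 - 14) - 3 ≡ 13. → (14, 13)
5P: (14, 13) + (25, 20). λ = (20 - 13)/(25 - 14) ≡ 7/11 mod 37. 11⁻¹ ≡ 27 (mod 37) since 11·27 = 297 ≡ 1, so λ ≡ 4.
  x = λ² - 14 - 25 = 16 - 39 ≡ 14; y = λ·(14 - 14) - 13 ≡ 24. → (14, 24)

(14, 24)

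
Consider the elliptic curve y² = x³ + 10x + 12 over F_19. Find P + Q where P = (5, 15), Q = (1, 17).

(18, 1)

(5, 15) + (1, 17). λ = (17 - 15)/(1 - 5) ≡ 2/15 mod 19. 15⁻¹ ≡ 14 (mod 19), so λ ≡ 9.
  x = λ² - 5 - 1 = 81 - 6 ≡ 18; y = λ·(5 - 18) - 15 ≡ 1. → (18, 1)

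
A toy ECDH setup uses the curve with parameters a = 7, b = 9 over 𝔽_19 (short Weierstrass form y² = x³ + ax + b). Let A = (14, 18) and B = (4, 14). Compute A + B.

(14, 18) + (4, 14). λ = (14 - 18)/(4 - 14) ≡ 15/9 mod 19. 9⁻¹ ≡ 17 (mod 19), so λ ≡ 8.
  x = λ² - 14 - 4 = 64 - 18 ≡ 8; y = λ·(14 - 8) - 18 ≡ 11. → (8, 11)

(8, 11)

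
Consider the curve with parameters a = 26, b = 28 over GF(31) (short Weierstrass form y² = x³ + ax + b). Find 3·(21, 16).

(18, 2)

Write P = (21, 16).
Repeated addition: build up to 3P.
2P: tangent at (21, 16): λ = (3·21² + 26)/(2·16) ≡ 16/1. 1⁻¹ ≡ 1 (mod 31), so λ ≡ 16·1 ≡ 16.
  x = λ² - 21 - 21 = 256 - 42 ≡ 28; y = λ·(21 - 28) - 16 ≡ 27. → (28, 27)
3P: (28, 27) + (21, 16). λ = (16 - 27)/(21 - 28) ≡ 20/24 mod 31. 24⁻¹ ≡ 22 (mod 31), so λ ≡ 6.
  x = λ² - 28 - 21 = 36 - 49 ≡ 18; y = λ·(28 - 18) - 27 ≡ 2. → (18, 2)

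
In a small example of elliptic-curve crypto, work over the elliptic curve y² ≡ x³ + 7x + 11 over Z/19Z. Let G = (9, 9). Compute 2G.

(10, 13)

tangent at (9, 9): λ = (3·9² + 7)/(2·9) ≡ 3/18. 18⁻¹ ≡ 18 (mod 19), so λ ≡ 3·18 ≡ 16.
  x = λ² - 9 - 9 = 256 - 18 ≡ 10; y = λ·(9 - 10) - 9 ≡ 13. → (10, 13)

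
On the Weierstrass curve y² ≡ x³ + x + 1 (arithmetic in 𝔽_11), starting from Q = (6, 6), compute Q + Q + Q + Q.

Repeated addition: build up to 4Q.
2Q: tangent at (6, 6): λ = (3·6² + 1)/(2·6) ≡ 10/1. 1⁻¹ ≡ 1 (mod 11), so λ ≡ 10·1 ≡ 10.
  x = λ² - 6 - 6 = 100 - 12 ≡ 0; y = λ·(6 - 0) - 6 ≡ 10. → (0, 10)
3Q: (0, 10) + (6, 6). λ = (6 - 10)/(6 - 0) ≡ 7/6 mod 11. 6⁻¹ ≡ 2 (mod 11) since 6·2 = 12 ≡ 1, so λ ≡ 3.
  x = λ² - 0 - 6 = 9 - 6 ≡ 3; y = λ·(0 - 3) - 10 ≡ 3. → (3, 3)
4Q: (3, 3) + (6, 6). λ = (6 - 3)/(6 - 3) ≡ 3/3 mod 11. 3⁻¹ ≡ 4 (mod 11), so λ ≡ 1.
  x = λ² - 3 - 6 = 1 - 9 ≡ 3; y = λ·(3 - 3) - 3 ≡ 8. → (3, 8)

(3, 8)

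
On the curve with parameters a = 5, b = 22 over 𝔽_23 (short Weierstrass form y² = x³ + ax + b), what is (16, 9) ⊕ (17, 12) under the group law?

(16, 9) + (17, 12). λ = (12 - 9)/(17 - 16) ≡ 3/1 mod 23. 1⁻¹ ≡ 1 (mod 23), so λ ≡ 3.
  x = λ² - 16 - 17 = 9 - 33 ≡ 22; y = λ·(16 - 22) - 9 ≡ 19. → (22, 19)

(22, 19)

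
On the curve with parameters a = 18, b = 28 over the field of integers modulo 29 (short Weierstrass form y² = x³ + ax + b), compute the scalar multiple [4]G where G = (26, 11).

Double-and-add on 4 = (100)₂. Start with G = (26, 11) for the leading 1-bit.
double: tangent at (26, 11): λ = (3·26² + 18)/(2·11) ≡ 16/22. 22⁻¹ ≡ 4 (mod 29) since 22·4 = 88 ≡ 1, so λ ≡ 16·4 ≡ 6.
  x = λ² - 26 - 26 = 36 - 52 ≡ 13; y = λ·(26 - 13) - 11 ≡ 9. → (13, 9)
double: tangent at (13, 9): λ = (3·13² + 18)/(2·9) ≡ 3/18. 18⁻¹ ≡ 21 (mod 29) since 18·21 = 378 ≡ 1, so λ ≡ 3·21 ≡ 5.
  x = λ² - 13 - 13 = 25 - 26 ≡ 28; y = λ·(13 - 28) - 9 ≡ 3. → (28, 3)

(28, 3)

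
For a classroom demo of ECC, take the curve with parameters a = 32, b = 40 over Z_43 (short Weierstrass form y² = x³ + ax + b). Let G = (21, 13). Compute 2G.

(18, 16)

tangent at (21, 13): λ = (3·21² + 32)/(2·13) ≡ 22/26. 26⁻¹ ≡ 5 (mod 43) since 26·5 = 130 ≡ 1, so λ ≡ 22·5 ≡ 24.
  x = λ² - 21 - 21 = 576 - 42 ≡ 18; y = λ·(21 - 18) - 13 ≡ 16. → (18, 16)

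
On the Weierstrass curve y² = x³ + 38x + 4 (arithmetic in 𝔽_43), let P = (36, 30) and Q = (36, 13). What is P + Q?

The two points share x = 36 and their y-coordinates satisfy 30 + 13 ≡ 0 (mod 43), so they are inverses. Their sum is O.

O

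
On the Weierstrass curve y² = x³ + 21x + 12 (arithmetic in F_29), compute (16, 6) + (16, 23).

The two points share x = 16 and their y-coordinates satisfy 6 + 23 ≡ 0 (mod 29), so they are inverses. Their sum is the point at infinity.

O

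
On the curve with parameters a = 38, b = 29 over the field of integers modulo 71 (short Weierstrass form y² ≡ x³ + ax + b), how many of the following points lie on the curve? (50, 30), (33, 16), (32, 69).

(50, 30): 30² ≡ 48, rhs ≡ 52 → off.
(33, 16): 16² ≡ 43, rhs ≡ 16 → off.
(32, 69): 69² ≡ 4, rhs ≡ 4 → on.

1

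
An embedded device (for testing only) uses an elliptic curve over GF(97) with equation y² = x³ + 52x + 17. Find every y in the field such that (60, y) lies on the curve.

x³ + 52x + 17 = 219137 ≡ 14 (mod 97).
14 is a non-residue mod 97; no y exists.

none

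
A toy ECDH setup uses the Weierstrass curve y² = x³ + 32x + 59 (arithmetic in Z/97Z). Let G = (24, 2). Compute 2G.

tangent at (24, 2): λ = (3·24² + 32)/(2·2) ≡ 14/4. 4⁻¹ ≡ 73 (mod 97), so λ ≡ 14·73 ≡ 52.
  x = λ² - 24 - 24 = 2704 - 48 ≡ 37; y = λ·(24 - 37) - 2 ≡ 1. → (37, 1)

(37, 1)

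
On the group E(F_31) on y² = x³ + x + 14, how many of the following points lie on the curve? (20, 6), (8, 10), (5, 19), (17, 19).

(20, 6): 6² ≡ 5, rhs ≡ 5 → on.
(8, 10): 10² ≡ 7, rhs ≡ 7 → on.
(5, 19): 19² ≡ 20, rhs ≡ 20 → on.
(17, 19): 19² ≡ 20, rhs ≡ 15 → off.

3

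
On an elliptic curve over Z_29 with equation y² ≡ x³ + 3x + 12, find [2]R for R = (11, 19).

(11, 10)

tangent at (11, 19): λ = (3·11² + 3)/(2·19) ≡ 18/9. 9⁻¹ ≡ 13 (mod 29), so λ ≡ 18·13 ≡ 2.
  x = λ² - 11 - 11 = 4 - 22 ≡ 11; y = λ·(11 - 11) - 19 ≡ 10. → (11, 10)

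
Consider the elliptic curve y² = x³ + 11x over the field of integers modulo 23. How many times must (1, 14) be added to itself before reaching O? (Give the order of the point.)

12

2P: tangent at (1, 14): λ = (3·1² + 11)/(2·14) ≡ 14/5. 5⁻¹ ≡ 14 (mod 23), so λ ≡ 14·14 ≡ 12.
  x = λ² - 1 - 1 = 144 - 2 ≡ 4; y = λ·(1 - 4) - 14 ≡ 19. → (4, 19)
3P: (4, 19) + (1, 14). λ = (14 - 19)/(1 - 4) ≡ 18/20 mod 23. 20⁻¹ ≡ 15 (mod 23), so λ ≡ 17.
  x = λ² - 4 - 1 = 289 - 5 ≡ 8; y = λ·(4 - 8) - 19 ≡ 5. → (8, 5)
4P: (8, 5) + (1, 14). λ = (14 - 5)/(1 - 8) ≡ 9/16 mod 23. 16⁻¹ ≡ 13 (mod 23), so λ ≡ 2.
  x = λ² - 8 - 1 = 4 - 9 ≡ 18; y = λ·(8 - 18) - 5 ≡ 21. → (18, 21)
5P: (18, 21) + (1, 14). λ = (14 - 21)/(1 - 18) ≡ 16/6 mod 23. 6⁻¹ ≡ 4 (mod 23), so λ ≡ 18.
  x = λ² - 18 - 1 = 324 - 19 ≡ 6; y = λ·(18 - 6) - 21 ≡ 11. → (6, 11)
6P: (6, 11) + (1, 14). λ = (14 - 11)/(1 - 6) ≡ 3/18 mod 23. 18⁻¹ ≡ 9 (mod 23), so λ ≡ 4.
  x = λ² - 6 - 1 = 16 - 7 ≡ 9; y = λ·(6 - 9) - 11 ≡ 0. → (9, 0)
7P: (9, 0) + (1, 14). λ = (14 - 0)/(1 - 9) ≡ 14/15 mod 23. 15⁻¹ ≡ 20 (mod 23), so λ ≡ 4.
  x = λ² - 9 - 1 = 16 - 10 ≡ 6; y = λ·(9 - 6) - 0 ≡ 12. → (6, 12)
8P: (6, 12) + (1, 14). λ = (14 - 12)/(1 - 6) ≡ 2/18 mod 23. 18⁻¹ ≡ 9 (mod 23) since 18·9 = 162 ≡ 1, so λ ≡ 18.
  x = λ² - 6 - 1 = 324 - 7 ≡ 18; y = λ·(6 - 18) - 12 ≡ 2. → (18, 2)
9P: (18, 2) + (1, 14). λ = (14 - 2)/(1 - 18) ≡ 12/6 mod 23. 6⁻¹ ≡ 4 (mod 23) since 6·4 = 24 ≡ 1, so λ ≡ 2.
  x = λ² - 18 - 1 = 4 - 19 ≡ 8; y = λ·(18 - 8) - 2 ≡ 18. → (8, 18)
10P: (8, 18) + (1, 14). λ = (14 - 18)/(1 - 8) ≡ 19/16 mod 23. 16⁻¹ ≡ 13 (mod 23), so λ ≡ 17.
  x = λ² - 8 - 1 = 289 - 9 ≡ 4; y = λ·(8 - 4) - 18 ≡ 4. → (4, 4)
11P: (4, 4) + (1, 14). λ = (14 - 4)/(1 - 4) ≡ 10/20 mod 23. 20⁻¹ ≡ 15 (mod 23), so λ ≡ 12.
  x = λ² - 4 - 1 = 144 - 5 ≡ 1; y = λ·(4 - 1) - 4 ≡ 9. → (1, 9)
12P: (1, 9) + (1, 14): same x and y₁ ≡ -y₂, so the sum is O.
12P = O, so the order is 12.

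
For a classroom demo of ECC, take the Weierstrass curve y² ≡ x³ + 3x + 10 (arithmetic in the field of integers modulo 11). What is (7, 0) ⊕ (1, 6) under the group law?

(7, 0) + (1, 6). λ = (6 - 0)/(1 - 7) ≡ 6/5 mod 11. 5⁻¹ ≡ 9 (mod 11) since 5·9 = 45 ≡ 1, so λ ≡ 10.
  x = λ² - 7 - 1 = 100 - 8 ≡ 4; y = λ·(7 - 4) - 0 ≡ 8. → (4, 8)

(4, 8)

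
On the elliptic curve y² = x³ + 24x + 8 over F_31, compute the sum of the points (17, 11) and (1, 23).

(17, 11) + (1, 23). λ = (23 - 11)/(1 - 17) ≡ 12/15 mod 31. 15⁻¹ ≡ 29 (mod 31), so λ ≡ 7.
  x = λ² - 17 - 1 = 49 - 18 ≡ 0; y = λ·(17 - 0) - 11 ≡ 15. → (0, 15)

(0, 15)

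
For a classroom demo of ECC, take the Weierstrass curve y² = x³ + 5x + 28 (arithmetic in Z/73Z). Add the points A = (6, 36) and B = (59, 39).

(2, 51)

(6, 36) + (59, 39). λ = (39 - 36)/(59 - 6) ≡ 3/53 mod 73. 53⁻¹ ≡ 62 (mod 73), so λ ≡ 40.
  x = λ² - 6 - 59 = 1600 - 65 ≡ 2; y = λ·(6 - 2) - 36 ≡ 51. → (2, 51)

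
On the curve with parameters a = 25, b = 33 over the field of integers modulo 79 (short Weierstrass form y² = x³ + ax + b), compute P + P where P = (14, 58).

tangent at (14, 58): λ = (3·14² + 25)/(2·58) ≡ 60/37. 37⁻¹ ≡ 47 (mod 79) since 37·47 = 1739 ≡ 1, so λ ≡ 60·47 ≡ 55.
  x = λ² - 14 - 14 = 3025 - 28 ≡ 74; y = λ·(14 - 74) - 58 ≡ 39. → (74, 39)

(74, 39)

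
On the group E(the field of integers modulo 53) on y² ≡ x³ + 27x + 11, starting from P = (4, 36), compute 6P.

(48, 49)

Double-and-add on 6 = (110)₂. Start with P = (4, 36) for the leading 1-bit.
double: tangent at (4, 36): λ = (3·4² + 27)/(2·36) ≡ 22/19. 19⁻¹ ≡ 14 (mod 53), so λ ≡ 22·14 ≡ 43.
  x = λ² - 4 - 4 = 1849 - 8 ≡ 39; y = λ·(4 - 39) - 36 ≡ 49. → (39, 49)
add P: (39, 49) + (4, 36). λ = (36 - 49)/(4 - 39) ≡ 40/18 mod 53. 18⁻¹ ≡ 3 (mod 53) since 18·3 = 54 ≡ 1, so λ ≡ 14.
  x = λ² - 39 - 4 = 196 - 43 ≡ 47; y = λ·(39 - 47) - 49 ≡ 51. → (47, 51)
double: tangent at (47, 51): λ = (3·47² + 27)/(2·51) ≡ 29/49. 49⁻¹ ≡ 13 (mod 53), so λ ≡ 29·13 ≡ 6.
  x = λ² - 47 - 47 = 36 - 94 ≡ 48; y = λ·(47 - 48) - 51 ≡ 49. → (48, 49)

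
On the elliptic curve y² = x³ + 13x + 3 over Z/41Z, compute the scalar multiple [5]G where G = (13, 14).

(19, 37)

Repeated addition: build up to 5G.
2G: tangent at (13, 14): λ = (3·13² + 13)/(2·14) ≡ 28/28. 28⁻¹ ≡ 22 (mod 41) since 28·22 = 616 ≡ 1, so λ ≡ 28·22 ≡ 1.
  x = λ² - 13 - 13 = 1 - 26 ≡ 16; y = λ·(13 - 16) - 14 ≡ 24. → (16, 24)
3G: (16, 24) + (13, 14). λ = (14 - 24)/(13 - 16) ≡ 31/38 mod 41. 38⁻¹ ≡ 27 (mod 41) since 38·27 = 1026 ≡ 1, so λ ≡ 17.
  x = λ² - 16 - 13 = 289 - 29 ≡ 14; y = λ·(16 - 14) - 24 ≡ 10. → (14, 10)
4G: (14, 10) + (13, 14). λ = (14 - 10)/(13 - 14) ≡ 4/40 mod 41. 40⁻¹ ≡ 40 (mod 41), so λ ≡ 37.
  x = λ² - 14 - 13 = 1369 - 27 ≡ 30; y = λ·(14 - 30) - 10 ≡ 13. → (30, 13)
5G: (30, 13) + (13, 14). λ = (14 - 13)/(13 - 30) ≡ 1/24 mod 41. 24⁻¹ ≡ 12 (mod 41) since 24·12 = 288 ≡ 1, so λ ≡ 12.
  x = λ² - 30 - 13 = 144 - 43 ≡ 19; y = λ·(30 - 19) - 13 ≡ 37. → (19, 37)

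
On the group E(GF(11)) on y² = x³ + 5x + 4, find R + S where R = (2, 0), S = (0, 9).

(10, 3)

(2, 0) + (0, 9). λ = (9 - 0)/(0 - 2) ≡ 9/9 mod 11. 9⁻¹ ≡ 5 (mod 11), so λ ≡ 1.
  x = λ² - 2 - 0 = 1 - 2 ≡ 10; y = λ·(2 - 10) - 0 ≡ 3. → (10, 3)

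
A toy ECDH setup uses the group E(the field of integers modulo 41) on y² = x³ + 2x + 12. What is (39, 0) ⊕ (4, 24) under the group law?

(39, 0) + (4, 24). λ = (24 - 0)/(4 - 39) ≡ 24/6 mod 41. 6⁻¹ ≡ 7 (mod 41) since 6·7 = 42 ≡ 1, so λ ≡ 4.
  x = λ² - 39 - 4 = 16 - 43 ≡ 14; y = λ·(39 - 14) - 0 ≡ 18. → (14, 18)

(14, 18)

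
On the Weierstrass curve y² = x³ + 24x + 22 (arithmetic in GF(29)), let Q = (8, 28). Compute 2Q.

tangent at (8, 28): λ = (3·8² + 24)/(2·28) ≡ 13/27. 27⁻¹ ≡ 14 (mod 29), so λ ≡ 13·14 ≡ 8.
  x = λ² - 8 - 8 = 64 - 16 ≡ 19; y = λ·(8 - 19) - 28 ≡ 0. → (19, 0)

(19, 0)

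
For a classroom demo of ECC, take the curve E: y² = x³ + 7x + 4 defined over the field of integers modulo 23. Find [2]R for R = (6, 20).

tangent at (6, 20): λ = (3·6² + 7)/(2·20) ≡ 0/17. 17⁻¹ ≡ 19 (mod 23) since 17·19 = 323 ≡ 1, so λ ≡ 0·19 ≡ 0.
  x = λ² - 6 - 6 = 0 - 12 ≡ 11; y = λ·(6 - 11) - 20 ≡ 3. → (11, 3)

(11, 3)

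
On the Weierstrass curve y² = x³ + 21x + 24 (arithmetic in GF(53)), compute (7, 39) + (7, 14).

The two points share x = 7 and their y-coordinates satisfy 39 + 14 ≡ 0 (mod 53), so they are inverses. Their sum is 𝒪.

O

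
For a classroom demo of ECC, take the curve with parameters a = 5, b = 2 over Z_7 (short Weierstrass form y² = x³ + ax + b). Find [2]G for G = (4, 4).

tangent at (4, 4): λ = (3·4² + 5)/(2·4) ≡ 4/1. 1⁻¹ ≡ 1 (mod 7), so λ ≡ 4·1 ≡ 4.
  x = λ² - 4 - 4 = 16 - 8 ≡ 1; y = λ·(4 - 1) - 4 ≡ 1. → (1, 1)

(1, 1)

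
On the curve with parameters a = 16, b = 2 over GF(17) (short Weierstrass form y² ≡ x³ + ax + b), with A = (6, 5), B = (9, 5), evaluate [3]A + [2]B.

(0, 6)

First 3A:
Repeated addition: build up to 3A.
2A: tangent at (6, 5): λ = (3·6² + 16)/(2·5) ≡ 5/10. 10⁻¹ ≡ 12 (mod 17) since 10·12 = 120 ≡ 1, so λ ≡ 5·12 ≡ 9.
  x = λ² - 6 - 6 = 81 - 12 ≡ 1; y = λ·(6 - 1) - 5 ≡ 6. → (1, 6)
3A: (1, 6) + (6, 5). λ = (5 - 6)/(6 - 1) ≡ 16/5 mod 17. 5⁻¹ ≡ 7 (mod 17) since 5·7 = 35 ≡ 1, so λ ≡ 10.
  x = λ² - 1 - 6 = 100 - 7 ≡ 8; y = λ·(1 - 8) - 6 ≡ 9. → (8, 9)
3A = (8, 9).
Next 2B:
Repeated addition: build up to 2B.
2B: tangent at (9, 5): λ = (3·9² + 16)/(2·5) ≡ 4/10. 10⁻¹ ≡ 12 (mod 17), so λ ≡ 4·12 ≡ 14.
  x = λ² - 9 - 9 = 196 - 18 ≡ 8; y = λ·(9 - 8) - 5 ≡ 9. → (8, 9)
2B = (8, 9).
Finally 3A + 2B:
tangent at (8, 9): λ = (3·8² + 16)/(2·9) ≡ 4/1. 1⁻¹ ≡ 1 (mod 17), so λ ≡ 4·1 ≡ 4.
  x = λ² - 8 - 8 = 16 - 16 ≡ 0; y = λ·(8 - 0) - 9 ≡ 6. → (0, 6)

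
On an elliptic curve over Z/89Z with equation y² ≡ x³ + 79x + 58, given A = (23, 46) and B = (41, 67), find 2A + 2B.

(45, 24)

First 2A:
Repeated addition: build up to 2A.
2A: tangent at (23, 46): λ = (3·23² + 79)/(2·46) ≡ 64/3. 3⁻¹ ≡ 30 (mod 89) since 3·30 = 90 ≡ 1, so λ ≡ 64·30 ≡ 51.
  x = λ² - 23 - 23 = 2601 - 46 ≡ 63; y = λ·(23 - 63) - 46 ≡ 50. → (63, 50)
2A = (63, 50).
Next 2B:
Repeated addition: build up to 2B.
2B: tangent at (41, 67): λ = (3·41² + 79)/(2·67) ≡ 49/45. 45⁻¹ ≡ 2 (mod 89), so λ ≡ 49·2 ≡ 9.
  x = λ² - 41 - 41 = 81 - 82 ≡ 88; y = λ·(41 - 88) - 67 ≡ 44. → (88, 44)
2B = (88, 44).
Finally 2A + 2B:
(63, 50) + (88, 44). λ = (44 - 50)/(88 - 63) ≡ 83/25 mod 89. 25⁻¹ ≡ 57 (mod 89), so λ ≡ 14.
  x = λ² - 63 - 88 = 196 - 151 ≡ 45; y = λ·(63 - 45) - 50 ≡ 24. → (45, 24)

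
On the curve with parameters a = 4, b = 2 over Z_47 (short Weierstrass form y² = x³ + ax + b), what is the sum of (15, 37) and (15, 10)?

O

The two points share x = 15 and their y-coordinates satisfy 37 + 10 ≡ 0 (mod 47), so they are inverses. Their sum is O.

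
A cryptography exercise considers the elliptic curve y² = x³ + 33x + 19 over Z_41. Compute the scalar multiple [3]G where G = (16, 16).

Repeated addition: build up to 3G.
2G: tangent at (16, 16): λ = (3·16² + 33)/(2·16) ≡ 22/32. 32⁻¹ ≡ 9 (mod 41), so λ ≡ 22·9 ≡ 34.
  x = λ² - 16 - 16 = 1156 - 32 ≡ 17; y = λ·(16 - 17) - 16 ≡ 32. → (17, 32)
3G: (17, 32) + (16, 16). λ = (16 - 32)/(16 - 17) ≡ 25/40 mod 41. 40⁻¹ ≡ 40 (mod 41), so λ ≡ 16.
  x = λ² - 17 - 16 = 256 - 33 ≡ 18; y = λ·(17 - 18) - 32 ≡ 34. → (18, 34)

(18, 34)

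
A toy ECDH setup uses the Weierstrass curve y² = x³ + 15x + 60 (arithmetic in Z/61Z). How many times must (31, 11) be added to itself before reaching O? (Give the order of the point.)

2P: tangent at (31, 11): λ = (3·31² + 15)/(2·11) ≡ 31/22. 22⁻¹ ≡ 25 (mod 61), so λ ≡ 31·25 ≡ 43.
  x = λ² - 31 - 31 = 1849 - 62 ≡ 18; y = λ·(31 - 18) - 11 ≡ 60. → (18, 60)
3P: (18, 60) + (31, 11). λ = (11 - 60)/(31 - 18) ≡ 12/13 mod 61. 13⁻¹ ≡ 47 (mod 61), so λ ≡ 15.
  x = λ² - 18 - 31 = 225 - 49 ≡ 54; y = λ·(18 - 54) - 60 ≡ 10. → (54, 10)
4P: (54, 10) + (31, 11). λ = (11 - 10)/(31 - 54) ≡ 1/38 mod 61. 38⁻¹ ≡ 53 (mod 61), so λ ≡ 53.
  x = λ² - 54 - 31 = 2809 - 85 ≡ 40; y = λ·(54 - 40) - 10 ≡ 0. → (40, 0)
5P: (40, 0) + (31, 11). λ = (11 - 0)/(31 - 40) ≡ 11/52 mod 61. 52⁻¹ ≡ 27 (mod 61), so λ ≡ 53.
  x = λ² - 40 - 31 = 2809 - 71 ≡ 54; y = λ·(40 - 54) - 0 ≡ 51. → (54, 51)
6P: (54, 51) + (31, 11). λ = (11 - 51)/(31 - 54) ≡ 21/38 mod 61. 38⁻¹ ≡ 53 (mod 61), so λ ≡ 15.
  x = λ² - 54 - 31 = 225 - 85 ≡ 18; y = λ·(54 - 18) - 51 ≡ 1. → (18, 1)
7P: (18, 1) + (31, 11). λ = (11 - 1)/(31 - 18) ≡ 10/13 mod 61. 13⁻¹ ≡ 47 (mod 61), so λ ≡ 43.
  x = λ² - 18 - 31 = 1849 - 49 ≡ 31; y = λ·(18 - 31) - 1 ≡ 50. → (31, 50)
8P: (31, 50) + (31, 11): same x and y₁ ≡ -y₂, so the sum is O.
8P = O, so the order is 8.

8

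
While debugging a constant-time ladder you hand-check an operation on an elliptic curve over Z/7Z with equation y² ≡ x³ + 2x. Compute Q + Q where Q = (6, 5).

tangent at (6, 5): λ = (3·6² + 2)/(2·5) ≡ 5/3. 3⁻¹ ≡ 5 (mod 7) since 3·5 = 15 ≡ 1, so λ ≡ 5·5 ≡ 4.
  x = λ² - 6 - 6 = 16 - 12 ≡ 4; y = λ·(6 - 4) - 5 ≡ 3. → (4, 3)

(4, 3)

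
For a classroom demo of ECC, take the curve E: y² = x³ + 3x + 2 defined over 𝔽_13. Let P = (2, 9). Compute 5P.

(11, 1)

Repeated addition: build up to 5P.
2P: tangent at (2, 9): λ = (3·2² + 3)/(2·9) ≡ 2/5. 5⁻¹ ≡ 8 (mod 13) since 5·8 = 40 ≡ 1, so λ ≡ 2·8 ≡ 3.
  x = λ² - 2 - 2 = 9 - 4 ≡ 5; y = λ·(2 - 5) - 9 ≡ 8. → (5, 8)
3P: (5, 8) + (2, 9). λ = (9 - 8)/(2 - 5) ≡ 1/10 mod 13. 10⁻¹ ≡ 4 (mod 13), so λ ≡ 4.
  x = λ² - 5 - 2 = 16 - 7 ≡ 9; y = λ·(5 - 9) - 8 ≡ 2. → (9, 2)
4P: (9, 2) + (2, 9). λ = (9 - 2)/(2 - 9) ≡ 7/6 mod 13. 6⁻¹ ≡ 11 (mod 13) since 6·11 = 66 ≡ 1, so λ ≡ 12.
  x = λ² - 9 - 2 = 144 - 11 ≡ 3; y = λ·(9 - 3) - 2 ≡ 5. → (3, 5)
5P: (3, 5) + (2, 9). λ = (9 - 5)/(2 - 3) ≡ 4/12 mod 13. 12⁻¹ ≡ 12 (mod 13) since 12·12 = 144 ≡ 1, so λ ≡ 9.
  x = λ² - 3 - 2 = 81 - 5 ≡ 11; y = λ·(3 - 11) - 5 ≡ 1. → (11, 1)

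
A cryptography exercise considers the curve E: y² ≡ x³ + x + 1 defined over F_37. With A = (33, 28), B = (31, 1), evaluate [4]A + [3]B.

(31, 36)

First 4A:
Repeated addition: build up to 4A.
2A: tangent at (33, 28): λ = (3·33² + 1)/(2·28) ≡ 12/19. 19⁻¹ ≡ 2 (mod 37), so λ ≡ 12·2 ≡ 24.
  x = λ² - 33 - 33 = 576 - 66 ≡ 29; y = λ·(33 - 29) - 28 ≡ 31. → (29, 31)
3A: (29, 31) + (33, 28). λ = (28 - 31)/(33 - 29) ≡ 34/4 mod 37. 4⁻¹ ≡ 28 (mod 37), so λ ≡ 27.
  x = λ² - 29 - 33 = 729 - 62 ≡ 1; y = λ·(29 - 1) - 31 ≡ 22. → (1, 22)
4A: (1, 22) + (33, 28). λ = (28 - 22)/(33 - 1) ≡ 6/32 mod 37. 32⁻¹ ≡ 22 (mod 37), so λ ≡ 21.
  x = λ² - 1 - 33 = 441 - 34 ≡ 0; y = λ·(1 - 0) - 22 ≡ 36. → (0, 36)
4A = (0, 36).
Next 3B:
Repeated addition: build up to 3B.
2B: tangent at (31, 1): λ = (3·31² + 1)/(2·1) ≡ 35/2. 2⁻¹ ≡ 19 (mod 37), so λ ≡ 35·19 ≡ 36.
  x = λ² - 31 - 31 = 1296 - 62 ≡ 13; y = λ·(31 - 13) - 1 ≡ 18. → (13, 18)
3B: (13, 18) + (31, 1). λ = (1 - 18)/(31 - 13) ≡ 20/18 mod 37. 18⁻¹ ≡ 35 (mod 37), so λ ≡ 34.
  x = λ² - 13 - 31 = 1156 - 44 ≡ 2; y = λ·(13 - 2) - 18 ≡ 23. → (2, 23)
3B = (2, 23).
Finally 4A + 3B:
(0, 36) + (2, 23). λ = (23 - 36)/(2 - 0) ≡ 24/2 mod 37. 2⁻¹ ≡ 19 (mod 37) since 2·19 = 38 ≡ 1, so λ ≡ 12.
  x = λ² - 0 - 2 = 144 - 2 ≡ 31; y = λ·(0 - 31) - 36 ≡ 36. → (31, 36)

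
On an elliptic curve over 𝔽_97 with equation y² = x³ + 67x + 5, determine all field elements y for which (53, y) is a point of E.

none

x³ + 67x + 5 = 152433 ≡ 46 (mod 97).
46 is a non-residue mod 97; no y exists.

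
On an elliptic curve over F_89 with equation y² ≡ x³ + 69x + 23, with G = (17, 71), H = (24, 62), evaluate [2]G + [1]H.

First 2G:
Repeated addition: build up to 2G.
2G: tangent at (17, 71): λ = (3·17² + 69)/(2·71) ≡ 46/53. 53⁻¹ ≡ 42 (mod 89), so λ ≡ 46·42 ≡ 63.
  x = λ² - 17 - 17 = 3969 - 34 ≡ 19; y = λ·(17 - 19) - 71 ≡ 70. → (19, 70)
2G = (19, 70).
Finally 2G + H:
(19, 70) + (24, 62). λ = (62 - 70)/(24 - 19) ≡ 81/5 mod 89. 5⁻¹ ≡ 18 (mod 89), so λ ≡ 34.
  x = λ² - 19 - 24 = 1156 - 43 ≡ 45; y = λ·(19 - 45) - 70 ≡ 25. → (45, 25)

(45, 25)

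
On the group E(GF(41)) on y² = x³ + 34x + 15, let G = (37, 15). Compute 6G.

(26, 36)

Double-and-add on 6 = (110)₂. Start with G = (37, 15) for the leading 1-bit.
double: tangent at (37, 15): λ = (3·37² + 34)/(2·15) ≡ 0/30. 30⁻¹ ≡ 26 (mod 41), so λ ≡ 0·26 ≡ 0.
  x = λ² - 37 - 37 = 0 - 74 ≡ 8; y = λ·(37 - 8) - 15 ≡ 26. → (8, 26)
add G: (8, 26) + (37, 15). λ = (15 - 26)/(37 - 8) ≡ 30/29 mod 41. 29⁻¹ ≡ 17 (mod 41) since 29·17 = 493 ≡ 1, so λ ≡ 18.
  x = λ² - 8 - 37 = 324 - 45 ≡ 33; y = λ·(8 - 33) - 26 ≡ 16. → (33, 16)
double: tangent at (33, 16): λ = (3·33² + 34)/(2·16) ≡ 21/32. 32⁻¹ ≡ 9 (mod 41) since 32·9 = 288 ≡ 1, so λ ≡ 21·9 ≡ 25.
  x = λ² - 33 - 33 = 625 - 66 ≡ 26; y = λ·(33 - 26) - 16 ≡ 36. → (26, 36)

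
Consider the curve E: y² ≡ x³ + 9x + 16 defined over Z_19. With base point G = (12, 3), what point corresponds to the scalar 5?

(0, 15)

Double-and-add on 5 = (101)₂. Start with G = (12, 3) for the leading 1-bit.
double: tangent at (12, 3): λ = (3·12² + 9)/(2·3) ≡ 4/6. 6⁻¹ ≡ 16 (mod 19) since 6·16 = 96 ≡ 1, so λ ≡ 4·16 ≡ 7.
  x = λ² - 12 - 12 = 49 - 24 ≡ 6; y = λ·(12 - 6) - 3 ≡ 1. → (6, 1)
double: tangent at (6, 1): λ = (3·6² + 9)/(2·1) ≡ 3/2. 2⁻¹ ≡ 10 (mod 19) since 2·10 = 20 ≡ 1, so λ ≡ 3·10 ≡ 11.
  x = λ² - 6 - 6 = 121 - 12 ≡ 14; y = λ·(6 - 14) - 1 ≡ 6. → (14, 6)
add G: (14, 6) + (12, 3). λ = (3 - 6)/(12 - 14) ≡ 16/17 mod 19. 17⁻¹ ≡ 9 (mod 19) since 17·9 = 153 ≡ 1, so λ ≡ 11.
  x = λ² - 14 - 12 = 121 - 26 ≡ 0; y = λ·(14 - 0) - 6 ≡ 15. → (0, 15)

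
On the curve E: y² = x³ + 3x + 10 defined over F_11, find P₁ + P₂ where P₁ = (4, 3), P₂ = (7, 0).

(4, 3) + (7, 0). λ = (0 - 3)/(7 - 4) ≡ 8/3 mod 11. 3⁻¹ ≡ 4 (mod 11) since 3·4 = 12 ≡ 1, so λ ≡ 10.
  x = λ² - 4 - 7 = 100 - 11 ≡ 1; y = λ·(4 - 1) - 3 ≡ 5. → (1, 5)

(1, 5)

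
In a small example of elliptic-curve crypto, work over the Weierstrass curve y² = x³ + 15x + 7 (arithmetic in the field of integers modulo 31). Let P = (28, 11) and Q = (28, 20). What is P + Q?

The two points share x = 28 and their y-coordinates satisfy 11 + 20 ≡ 0 (mod 31), so they are inverses. Their sum is ∞.

O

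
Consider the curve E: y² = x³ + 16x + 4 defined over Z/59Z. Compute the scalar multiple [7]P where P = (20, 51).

(50, 4)

Repeated addition: build up to 7P.
2P: tangent at (20, 51): λ = (3·20² + 16)/(2·51) ≡ 36/43. 43⁻¹ ≡ 11 (mod 59), so λ ≡ 36·11 ≡ 42.
  x = λ² - 20 - 20 = 1764 - 40 ≡ 13; y = λ·(20 - 13) - 51 ≡ 7. → (13, 7)
3P: (13, 7) + (20, 51). λ = (51 - 7)/(20 - 13) ≡ 44/7 mod 59. 7⁻¹ ≡ 17 (mod 59) since 7·17 = 119 ≡ 1, so λ ≡ 40.
  x = λ² - 13 - 20 = 1600 - 33 ≡ 33; y = λ·(13 - 33) - 7 ≡ 19. → (33, 19)
4P: (33, 19) + (20, 51). λ = (51 - 19)/(20 - 33) ≡ 32/46 mod 59. 46⁻¹ ≡ 9 (mod 59) since 46·9 = 414 ≡ 1, so λ ≡ 52.
  x = λ² - 33 - 20 = 2704 - 53 ≡ 55; y = λ·(33 - 55) - 19 ≡ 17. → (55, 17)
5P: (55, 17) + (20, 51). λ = (51 - 17)/(20 - 55) ≡ 34/24 mod 59. 24⁻¹ ≡ 32 (mod 59), so λ ≡ 26.
  x = λ² - 55 - 20 = 676 - 75 ≡ 11; y = λ·(55 - 11) - 17 ≡ 6. → (11, 6)
6P: (11, 6) + (20, 51). λ = (51 - 6)/(20 - 11) ≡ 45/9 mod 59. 9⁻¹ ≡ 46 (mod 59) since 9·46 = 414 ≡ 1, so λ ≡ 5.
  x = λ² - 11 - 20 = 25 - 31 ≡ 53; y = λ·(11 - 53) - 6 ≡ 20. → (53, 20)
7P: (53, 20) + (20, 51). λ = (51 - 20)/(20 - 53) ≡ 31/26 mod 59. 26⁻¹ ≡ 25 (mod 59) since 26·25 = 650 ≡ 1, so λ ≡ 8.
  x = λ² - 53 - 20 = 64 - 73 ≡ 50; y = λ·(53 - 50) - 20 ≡ 4. → (50, 4)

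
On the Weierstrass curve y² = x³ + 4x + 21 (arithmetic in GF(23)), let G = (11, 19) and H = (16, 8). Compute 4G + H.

First 4G:
Double-and-add on 4 = (100)₂. Start with G = (11, 19) for the leading 1-bit.
double: tangent at (11, 19): λ = (3·11² + 4)/(2·19) ≡ 22/15. 15⁻¹ ≡ 20 (mod 23) since 15·20 = 300 ≡ 1, so λ ≡ 22·20 ≡ 3.
  x = λ² - 11 - 11 = 9 - 22 ≡ 10; y = λ·(11 - 10) - 19 ≡ 7. → (10, 7)
double: tangent at (10, 7): λ = (3·10² + 4)/(2·7) ≡ 5/14. 14⁻¹ ≡ 5 (mod 23) since 14·5 = 70 ≡ 1, so λ ≡ 5·5 ≡ 2.
  x = λ² - 10 - 10 = 4 - 20 ≡ 7; y = λ·(10 - 7) - 7 ≡ 22. → (7, 22)
4G = (7, 22).
Finally 4G + H:
(7, 22) + (16, 8). λ = (8 - 22)/(16 - 7) ≡ 9/9 mod 23. 9⁻¹ ≡ 18 (mod 23) since 9·18 = 162 ≡ 1, so λ ≡ 1.
  x = λ² - 7 - 16 = 1 - 23 ≡ 1; y = λ·(7 - 1) - 22 ≡ 7. → (1, 7)

(1, 7)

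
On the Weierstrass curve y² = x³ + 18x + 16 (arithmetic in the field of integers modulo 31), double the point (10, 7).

tangent at (10, 7): λ = (3·10² + 18)/(2·7) ≡ 8/14. 14⁻¹ ≡ 20 (mod 31), so λ ≡ 8·20 ≡ 5.
  x = λ² - 10 - 10 = 25 - 20 ≡ 5; y = λ·(10 - 5) - 7 ≡ 18. → (5, 18)

(5, 18)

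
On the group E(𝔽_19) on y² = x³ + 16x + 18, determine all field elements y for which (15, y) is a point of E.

x³ + 16x + 18 = 3633 ≡ 4 (mod 19).
Square roots of 4 mod 19: 2 and 17 (since 2² = 4 ≡ 4).

2, 17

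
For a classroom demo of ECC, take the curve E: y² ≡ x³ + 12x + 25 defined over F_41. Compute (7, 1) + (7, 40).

O

The two points share x = 7 and their y-coordinates satisfy 1 + 40 ≡ 0 (mod 41), so they are inverses. Their sum is the point at infinity.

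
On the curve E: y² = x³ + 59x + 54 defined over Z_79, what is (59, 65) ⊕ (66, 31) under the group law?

(5, 0)

(59, 65) + (66, 31). λ = (31 - 65)/(66 - 59) ≡ 45/7 mod 79. 7⁻¹ ≡ 34 (mod 79) since 7·34 = 238 ≡ 1, so λ ≡ 29.
  x = λ² - 59 - 66 = 841 - 125 ≡ 5; y = λ·(59 - 5) - 65 ≡ 0. → (5, 0)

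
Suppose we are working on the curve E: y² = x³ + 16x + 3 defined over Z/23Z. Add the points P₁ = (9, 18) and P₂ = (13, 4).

(19, 17)

(9, 18) + (13, 4). λ = (4 - 18)/(13 - 9) ≡ 9/4 mod 23. 4⁻¹ ≡ 6 (mod 23), so λ ≡ 8.
  x = λ² - 9 - 13 = 64 - 22 ≡ 19; y = λ·(9 - 19) - 18 ≡ 17. → (19, 17)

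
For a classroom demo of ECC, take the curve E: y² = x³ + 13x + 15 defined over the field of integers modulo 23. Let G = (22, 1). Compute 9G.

Repeated addition: build up to 9G.
2G: tangent at (22, 1): λ = (3·22² + 13)/(2·1) ≡ 16/2. 2⁻¹ ≡ 12 (mod 23) since 2·12 = 24 ≡ 1, so λ ≡ 16·12 ≡ 8.
  x = λ² - 22 - 22 = 64 - 44 ≡ 20; y = λ·(22 - 20) - 1 ≡ 15. → (20, 15)
3G: (20, 15) + (22, 1). λ = (1 - 15)/(22 - 20) ≡ 9/2 mod 23. 2⁻¹ ≡ 12 (mod 23) since 2·12 = 24 ≡ 1, so λ ≡ 16.
  x = λ² - 20 - 22 = 256 - 42 ≡ 7; y = λ·(20 - 7) - 15 ≡ 9. → (7, 9)
4G: (7, 9) + (22, 1). λ = (1 - 9)/(22 - 7) ≡ 15/15 mod 23. 15⁻¹ ≡ 20 (mod 23), so λ ≡ 1.
  x = λ² - 7 - 22 = 1 - 29 ≡ 18; y = λ·(7 - 18) - 9 ≡ 3. → (18, 3)
5G: (18, 3) + (22, 1). λ = (1 - 3)/(22 - 18) ≡ 21/4 mod 23. 4⁻¹ ≡ 6 (mod 23) since 4·6 = 24 ≡ 1, so λ ≡ 11.
  x = λ² - 18 - 22 = 121 - 40 ≡ 12; y = λ·(18 - 12) - 3 ≡ 17. → (12, 17)
6G: (12, 17) + (22, 1). λ = (1 - 17)/(22 - 12) ≡ 7/10 mod 23. 10⁻¹ ≡ 7 (mod 23), so λ ≡ 3.
  x = λ² - 12 - 22 = 9 - 34 ≡ 21; y = λ·(12 - 21) - 17 ≡ 2. → (21, 2)
7G: (21, 2) + (22, 1). λ = (1 - 2)/(22 - 21) ≡ 22/1 mod 23. 1⁻¹ ≡ 1 (mod 23), so λ ≡ 22.
  x = λ² - 21 - 22 = 484 - 43 ≡ 4; y = λ·(21 - 4) - 2 ≡ 4. → (4, 4)
8G: (4, 4) + (22, 1). λ = (1 - 4)/(22 - 4) ≡ 20/18 mod 23. 18⁻¹ ≡ 9 (mod 23), so λ ≡ 19.
  x = λ² - 4 - 22 = 361 - 26 ≡ 13; y = λ·(4 - 13) - 4 ≡ 9. → (13, 9)
9G: (13, 9) + (22, 1). λ = (1 - 9)/(22 - 13) ≡ 15/9 mod 23. 9⁻¹ ≡ 18 (mod 23) since 9·18 = 162 ≡ 1, so λ ≡ 17.
  x = λ² - 13 - 22 = 289 - 35 ≡ 1; y = λ·(13 - 1) - 9 ≡ 11. → (1, 11)

(1, 11)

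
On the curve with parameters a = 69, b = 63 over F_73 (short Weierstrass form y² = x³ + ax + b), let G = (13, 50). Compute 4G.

Double-and-add on 4 = (100)₂. Start with G = (13, 50) for the leading 1-bit.
double: tangent at (13, 50): λ = (3·13² + 69)/(2·50) ≡ 65/27. 27⁻¹ ≡ 46 (mod 73), so λ ≡ 65·46 ≡ 70.
  x = λ² - 13 - 13 = 4900 - 26 ≡ 56; y = λ·(13 - 56) - 50 ≡ 6. → (56, 6)
double: tangent at (56, 6): λ = (3·56² + 69)/(2·6) ≡ 60/12. 12⁻¹ ≡ 67 (mod 73) since 12·67 = 804 ≡ 1, so λ ≡ 60·67 ≡ 5.
  x = λ² - 56 - 56 = 25 - 112 ≡ 59; y = λ·(56 - 59) - 6 ≡ 52. → (59, 52)

(59, 52)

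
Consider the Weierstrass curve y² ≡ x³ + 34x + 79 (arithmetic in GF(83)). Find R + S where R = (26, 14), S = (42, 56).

(18, 7)

(26, 14) + (42, 56). λ = (56 - 14)/(42 - 26) ≡ 42/16 mod 83. 16⁻¹ ≡ 26 (mod 83), so λ ≡ 13.
  x = λ² - 26 - 42 = 169 - 68 ≡ 18; y = λ·(26 - 18) - 14 ≡ 7. → (18, 7)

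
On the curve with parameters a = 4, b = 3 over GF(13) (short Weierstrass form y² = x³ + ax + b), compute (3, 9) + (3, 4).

The two points share x = 3 and their y-coordinates satisfy 9 + 4 ≡ 0 (mod 13), so they are inverses. Their sum is O.

O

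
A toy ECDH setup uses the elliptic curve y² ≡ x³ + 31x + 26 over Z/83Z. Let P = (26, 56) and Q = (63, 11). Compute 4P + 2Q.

(66, 8)

First 4P:
Double-and-add on 4 = (100)₂. Start with P = (26, 56) for the leading 1-bit.
double: tangent at (26, 56): λ = (3·26² + 31)/(2·56) ≡ 67/29. 29⁻¹ ≡ 63 (mod 83) since 29·63 = 1827 ≡ 1, so λ ≡ 67·63 ≡ 71.
  x = λ² - 26 - 26 = 5041 - 52 ≡ 9; y = λ·(26 - 9) - 56 ≡ 72. → (9, 72)
double: tangent at (9, 72): λ = (3·9² + 31)/(2·72) ≡ 25/61. 61⁻¹ ≡ 49 (mod 83) since 61·49 = 2989 ≡ 1, so λ ≡ 25·49 ≡ 63.
  x = λ² - 9 - 9 = 3969 - 18 ≡ 50; y = λ·(9 - 50) - 72 ≡ 1. → (50, 1)
4P = (50, 1).
Next 2Q:
Repeated addition: build up to 2Q.
2Q: tangent at (63, 11): λ = (3·63² + 31)/(2·11) ≡ 69/22. 22⁻¹ ≡ 34 (mod 83), so λ ≡ 69·34 ≡ 22.
  x = λ² - 63 - 63 = 484 - 126 ≡ 26; y = λ·(63 - 26) - 11 ≡ 56. → (26, 56)
2Q = (26, 56).
Finally 4P + 2Q:
(50, 1) + (26, 56). λ = (56 - 1)/(26 - 50) ≡ 55/59 mod 83. 59⁻¹ ≡ 38 (mod 83), so λ ≡ 15.
  x = λ² - 50 - 26 = 225 - 76 ≡ 66; y = λ·(50 - 66) - 1 ≡ 8. → (66, 8)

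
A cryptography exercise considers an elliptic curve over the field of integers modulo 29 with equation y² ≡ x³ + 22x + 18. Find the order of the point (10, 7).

4

2P: tangent at (10, 7): λ = (3·10² + 22)/(2·7) ≡ 3/14. 14⁻¹ ≡ 27 (mod 29) since 14·27 = 378 ≡ 1, so λ ≡ 3·27 ≡ 23.
  x = λ² - 10 - 10 = 529 - 20 ≡ 16; y = λ·(10 - 16) - 7 ≡ 0. → (16, 0)
3P: (16, 0) + (10, 7). λ = (7 - 0)/(10 - 16) ≡ 7/23 mod 29. 23⁻¹ ≡ 24 (mod 29) since 23·24 = 552 ≡ 1, so λ ≡ 23.
  x = λ² - 16 - 10 = 529 - 26 ≡ 10; y = λ·(16 - 10) - 0 ≡ 22. → (10, 22)
4P: (10, 22) + (10, 7): same x and y₁ ≡ -y₂, so the sum is the point at infinity.
4P = the point at infinity, so the order is 4.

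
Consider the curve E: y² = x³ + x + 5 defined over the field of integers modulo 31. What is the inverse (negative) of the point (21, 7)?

-(21, 7) = (21, -7 mod 31) = (21, 24).

(21, 24)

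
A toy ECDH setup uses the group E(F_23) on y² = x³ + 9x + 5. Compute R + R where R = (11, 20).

(4, 6)

tangent at (11, 20): λ = (3·11² + 9)/(2·20) ≡ 4/17. 17⁻¹ ≡ 19 (mod 23) since 17·19 = 323 ≡ 1, so λ ≡ 4·19 ≡ 7.
  x = λ² - 11 - 11 = 49 - 22 ≡ 4; y = λ·(11 - 4) - 20 ≡ 6. → (4, 6)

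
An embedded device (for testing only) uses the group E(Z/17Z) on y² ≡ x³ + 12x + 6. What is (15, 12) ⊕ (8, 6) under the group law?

(15, 12) + (8, 6). λ = (6 - 12)/(8 - 15) ≡ 11/10 mod 17. 10⁻¹ ≡ 12 (mod 17) since 10·12 = 120 ≡ 1, so λ ≡ 13.
  x = λ² - 15 - 8 = 169 - 23 ≡ 10; y = λ·(15 - 10) - 12 ≡ 2. → (10, 2)

(10, 2)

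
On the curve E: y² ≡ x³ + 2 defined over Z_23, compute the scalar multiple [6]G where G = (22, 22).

(10, 17)

Double-and-add on 6 = (110)₂. Start with G = (22, 22) for the leading 1-bit.
double: tangent at (22, 22): λ = (3·22² + 0)/(2·22) ≡ 3/21. 21⁻¹ ≡ 11 (mod 23) since 21·11 = 231 ≡ 1, so λ ≡ 3·11 ≡ 10.
  x = λ² - 22 - 22 = 100 - 44 ≡ 10; y = λ·(22 - 10) - 22 ≡ 6. → (10, 6)
add G: (10, 6) + (22, 22). λ = (22 - 6)/(22 - 10) ≡ 16/12 mod 23. 12⁻¹ ≡ 2 (mod 23), so λ ≡ 9.
  x = λ² - 10 - 22 = 81 - 32 ≡ 3; y = λ·(10 - 3) - 6 ≡ 11. → (3, 11)
double: tangent at (3, 11): λ = (3·3² + 0)/(2·11) ≡ 4/22. 22⁻¹ ≡ 22 (mod 23), so λ ≡ 4·22 ≡ 19.
  x = λ² - 3 - 3 = 361 - 6 ≡ 10; y = λ·(3 - 10) - 11 ≡ 17. → (10, 17)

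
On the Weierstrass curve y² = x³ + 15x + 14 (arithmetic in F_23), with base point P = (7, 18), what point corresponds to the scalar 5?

(8, 5)

Repeated addition: build up to 5P.
2P: tangent at (7, 18): λ = (3·7² + 15)/(2·18) ≡ 1/13. 13⁻¹ ≡ 16 (mod 23), so λ ≡ 1·16 ≡ 16.
  x = λ² - 7 - 7 = 256 - 14 ≡ 12; y = λ·(7 - 12) - 18 ≡ 17. → (12, 17)
3P: (12, 17) + (7, 18). λ = (18 - 17)/(7 - 12) ≡ 1/18 mod 23. 18⁻¹ ≡ 9 (mod 23) since 18·9 = 162 ≡ 1, so λ ≡ 9.
  x = λ² - 12 - 7 = 81 - 19 ≡ 16; y = λ·(12 - 16) - 17 ≡ 16. → (16, 16)
4P: (16, 16) + (7, 18). λ = (18 - 16)/(7 - 16) ≡ 2/14 mod 23. 14⁻¹ ≡ 5 (mod 23), so λ ≡ 10.
  x = λ² - 16 - 7 = 100 - 23 ≡ 8; y = λ·(16 - 8) - 16 ≡ 18. → (8, 18)
5P: (8, 18) + (7, 18). λ = (18 - 18)/(7 - 8) ≡ 0/22 mod 23. 22⁻¹ ≡ 22 (mod 23) since 22·22 = 484 ≡ 1, so λ ≡ 0.
  x = λ² - 8 - 7 = 0 - 15 ≡ 8; y = λ·(8 - 8) - 18 ≡ 5. → (8, 5)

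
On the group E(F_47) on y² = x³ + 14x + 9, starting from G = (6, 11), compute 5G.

(30, 34)

Repeated addition: build up to 5G.
2G: tangent at (6, 11): λ = (3·6² + 14)/(2·11) ≡ 28/22. 22⁻¹ ≡ 15 (mod 47), so λ ≡ 28·15 ≡ 44.
  x = λ² - 6 - 6 = 1936 - 12 ≡ 44; y = λ·(6 - 44) - 11 ≡ 9. → (44, 9)
3G: (44, 9) + (6, 11). λ = (11 - 9)/(6 - 44) ≡ 2/9 mod 47. 9⁻¹ ≡ 21 (mod 47) since 9·21 = 189 ≡ 1, so λ ≡ 42.
  x = λ² - 44 - 6 = 1764 - 50 ≡ 22; y = λ·(44 - 22) - 9 ≡ 22. → (22, 22)
4G: (22, 22) + (6, 11). λ = (11 - 22)/(6 - 22) ≡ 36/31 mod 47. 31⁻¹ ≡ 44 (mod 47), so λ ≡ 33.
  x = λ² - 22 - 6 = 1089 - 28 ≡ 27; y = λ·(22 - 27) - 22 ≡ 1. → (27, 1)
5G: (27, 1) + (6, 11). λ = (11 - 1)/(6 - 27) ≡ 10/26 mod 47. 26⁻¹ ≡ 38 (mod 47), so λ ≡ 4.
  x = λ² - 27 - 6 = 16 - 33 ≡ 30; y = λ·(27 - 30) - 1 ≡ 34. → (30, 34)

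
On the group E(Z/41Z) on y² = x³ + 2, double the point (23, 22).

tangent at (23, 22): λ = (3·23² + 0)/(2·22) ≡ 29/3. 3⁻¹ ≡ 14 (mod 41) since 3·14 = 42 ≡ 1, so λ ≡ 29·14 ≡ 37.
  x = λ² - 23 - 23 = 1369 - 46 ≡ 11; y = λ·(23 - 11) - 22 ≡ 12. → (11, 12)

(11, 12)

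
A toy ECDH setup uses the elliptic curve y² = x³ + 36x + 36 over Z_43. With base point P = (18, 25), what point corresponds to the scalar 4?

(9, 10)

Repeated addition: build up to 4P.
2P: tangent at (18, 25): λ = (3·18² + 36)/(2·25) ≡ 19/7. 7⁻¹ ≡ 37 (mod 43), so λ ≡ 19·37 ≡ 15.
  x = λ² - 18 - 18 = 225 - 36 ≡ 17; y = λ·(18 - 17) - 25 ≡ 33. → (17, 33)
3P: (17, 33) + (18, 25). λ = (25 - 33)/(18 - 17) ≡ 35/1 mod 43. 1⁻¹ ≡ 1 (mod 43), so λ ≡ 35.
  x = λ² - 17 - 18 = 1225 - 35 ≡ 29; y = λ·(17 - 29) - 33 ≡ 20. → (29, 20)
4P: (29, 20) + (18, 25). λ = (25 - 20)/(18 - 29) ≡ 5/32 mod 43. 32⁻¹ ≡ 39 (mod 43), so λ ≡ 23.
  x = λ² - 29 - 18 = 529 - 47 ≡ 9; y = λ·(29 - 9) - 20 ≡ 10. → (9, 10)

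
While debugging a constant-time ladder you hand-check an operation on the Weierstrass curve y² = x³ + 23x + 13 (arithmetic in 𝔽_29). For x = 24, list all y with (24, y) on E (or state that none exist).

x³ + 23x + 13 = 14389 ≡ 5 (mod 29).
Square roots of 5 mod 29: 11 and 18 (since 11² = 121 ≡ 5).

11, 18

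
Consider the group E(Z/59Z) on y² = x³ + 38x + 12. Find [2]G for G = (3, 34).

tangent at (3, 34): λ = (3·3² + 38)/(2·34) ≡ 6/9. 9⁻¹ ≡ 46 (mod 59) since 9·46 = 414 ≡ 1, so λ ≡ 6·46 ≡ 40.
  x = λ² - 3 - 3 = 1600 - 6 ≡ 1; y = λ·(3 - 1) - 34 ≡ 46. → (1, 46)

(1, 46)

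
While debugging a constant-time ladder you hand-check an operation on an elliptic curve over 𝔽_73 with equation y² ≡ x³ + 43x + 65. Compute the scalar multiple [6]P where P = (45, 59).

(70, 36)

Double-and-add on 6 = (110)₂. Start with P = (45, 59) for the leading 1-bit.
double: tangent at (45, 59): λ = (3·45² + 43)/(2·59) ≡ 59/45. 45⁻¹ ≡ 13 (mod 73) since 45·13 = 585 ≡ 1, so λ ≡ 59·13 ≡ 37.
  x = λ² - 45 - 45 = 1369 - 90 ≡ 38; y = λ·(45 - 38) - 59 ≡ 54. → (38, 54)
add P: (38, 54) + (45, 59). λ = (59 - 54)/(45 - 38) ≡ 5/7 mod 73. 7⁻¹ ≡ 21 (mod 73), so λ ≡ 32.
  x = λ² - 38 - 45 = 1024 - 83 ≡ 65; y = λ·(38 - 65) - 54 ≡ 31. → (65, 31)
double: tangent at (65, 31): λ = (3·65² + 43)/(2·31) ≡ 16/62. 62⁻¹ ≡ 53 (mod 73) since 62·53 = 3286 ≡ 1, so λ ≡ 16·53 ≡ 45.
  x = λ² - 65 - 65 = 2025 - 130 ≡ 70; y = λ·(65 - 70) - 31 ≡ 36. → (70, 36)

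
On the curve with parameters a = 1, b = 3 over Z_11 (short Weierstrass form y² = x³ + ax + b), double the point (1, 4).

(1, 7)

tangent at (1, 4): λ = (3·1² + 1)/(2·4) ≡ 4/8. 8⁻¹ ≡ 7 (mod 11), so λ ≡ 4·7 ≡ 6.
  x = λ² - 1 - 1 = 36 - 2 ≡ 1; y = λ·(1 - 1) - 4 ≡ 7. → (1, 7)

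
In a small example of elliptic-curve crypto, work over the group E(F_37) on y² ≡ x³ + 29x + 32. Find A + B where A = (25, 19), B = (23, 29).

(25, 19) + (23, 29). λ = (29 - 19)/(23 - 25) ≡ 10/35 mod 37. 35⁻¹ ≡ 18 (mod 37), so λ ≡ 32.
  x = λ² - 25 - 23 = 1024 - 48 ≡ 14; y = λ·(25 - 14) - 19 ≡ 0. → (14, 0)

(14, 0)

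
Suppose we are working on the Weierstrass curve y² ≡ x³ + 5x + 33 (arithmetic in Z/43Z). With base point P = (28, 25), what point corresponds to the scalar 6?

(15, 0)

Repeated addition: build up to 6P.
2P: tangent at (28, 25): λ = (3·28² + 5)/(2·25) ≡ 35/7. 7⁻¹ ≡ 37 (mod 43), so λ ≡ 35·37 ≡ 5.
  x = λ² - 28 - 28 = 25 - 56 ≡ 12; y = λ·(28 - 12) - 25 ≡ 12. → (12, 12)
3P: (12, 12) + (28, 25). λ = (25 - 12)/(28 - 12) ≡ 13/16 mod 43. 16⁻¹ ≡ 35 (mod 43), so λ ≡ 25.
  x = λ² - 12 - 28 = 625 - 40 ≡ 26; y = λ·(12 - 26) - 12 ≡ 25. → (26, 25)
4P: (26, 25) + (28, 25). λ = (25 - 25)/(28 - 26) ≡ 0/2 mod 43. 2⁻¹ ≡ 22 (mod 43), so λ ≡ 0.
  x = λ² - 26 - 28 = 0 - 54 ≡ 32; y = λ·(26 - 32) - 25 ≡ 18. → (32, 18)
5P: (32, 18) + (28, 25). λ = (25 - 18)/(28 - 32) ≡ 7/39 mod 43. 39⁻¹ ≡ 32 (mod 43) since 39·32 = 1248 ≡ 1, so λ ≡ 9.
  x = λ² - 32 - 28 = 81 - 60 ≡ 21; y = λ·(32 - 21) - 18 ≡ 38. → (21, 38)
6P: (21, 38) + (28, 25). λ = (25 - 38)/(28 - 21) ≡ 30/7 mod 43. 7⁻¹ ≡ 37 (mod 43) since 7·37 = 259 ≡ 1, so λ ≡ 35.
  x = λ² - 21 - 28 = 1225 - 49 ≡ 15; y = λ·(21 - 15) - 38 ≡ 0. → (15, 0)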